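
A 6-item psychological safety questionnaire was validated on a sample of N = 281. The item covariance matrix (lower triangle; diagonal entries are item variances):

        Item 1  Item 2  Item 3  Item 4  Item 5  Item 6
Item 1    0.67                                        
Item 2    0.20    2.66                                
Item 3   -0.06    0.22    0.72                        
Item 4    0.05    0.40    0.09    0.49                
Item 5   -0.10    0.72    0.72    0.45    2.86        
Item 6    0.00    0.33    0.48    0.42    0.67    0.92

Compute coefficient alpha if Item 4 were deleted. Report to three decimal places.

coefficient alpha = 0.560

Remaining items: Item 1, Item 2, Item 3, Item 5, Item 6 (k = 5).
ΣVar(i) = 0.67 + 2.66 + 0.72 + 2.86 + 0.92 = 7.83
σ²_total = 7.83 + 2 × 3.18 = 14.19
α (item deleted) = (5/4)·(1 − 7.83/14.19) = 0.560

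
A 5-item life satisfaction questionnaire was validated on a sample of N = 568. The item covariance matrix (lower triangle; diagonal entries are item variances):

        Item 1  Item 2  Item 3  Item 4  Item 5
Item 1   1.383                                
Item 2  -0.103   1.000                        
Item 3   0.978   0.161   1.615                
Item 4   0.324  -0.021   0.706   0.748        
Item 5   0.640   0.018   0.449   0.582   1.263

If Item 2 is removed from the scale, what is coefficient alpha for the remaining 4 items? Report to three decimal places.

α = 0.793

Remaining items: Item 1, Item 3, Item 4, Item 5 (k = 4).
Σσᵢ² = 1.383 + 1.615 + 0.748 + 1.263 = 5.009
σ²_T = 5.009 + 2 × 3.679 = 12.367
α (item deleted) = (4/3)·(1 − 5.009/12.367) = 0.793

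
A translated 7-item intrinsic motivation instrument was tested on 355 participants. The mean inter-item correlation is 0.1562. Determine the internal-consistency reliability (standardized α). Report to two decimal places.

Standardized α = k·r̄ / (1 + (k−1)·r̄) = 7 × 0.1562 / (1 + 6 × 0.1562)
  = 1.0934 / 1.9372 = 0.56

α = 0.56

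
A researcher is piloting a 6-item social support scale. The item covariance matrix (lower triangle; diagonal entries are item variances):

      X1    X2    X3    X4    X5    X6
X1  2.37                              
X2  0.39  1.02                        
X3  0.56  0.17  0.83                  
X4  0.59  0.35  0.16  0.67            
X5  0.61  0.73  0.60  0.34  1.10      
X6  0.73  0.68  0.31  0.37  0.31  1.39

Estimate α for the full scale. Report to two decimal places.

Σσᵢ² = 2.37 + 1.02 + 0.83 + 0.67 + 1.10 + 1.39 = 7.38
Sum of the distinct covariances = 6.90
total variance = 7.38 + 2 × 6.90 = 21.18
α = (k/(k−1))·(1 − Σσᵢ²/total variance) = (6/5)·(1 − 7.38/21.18) = 0.78

α = 0.78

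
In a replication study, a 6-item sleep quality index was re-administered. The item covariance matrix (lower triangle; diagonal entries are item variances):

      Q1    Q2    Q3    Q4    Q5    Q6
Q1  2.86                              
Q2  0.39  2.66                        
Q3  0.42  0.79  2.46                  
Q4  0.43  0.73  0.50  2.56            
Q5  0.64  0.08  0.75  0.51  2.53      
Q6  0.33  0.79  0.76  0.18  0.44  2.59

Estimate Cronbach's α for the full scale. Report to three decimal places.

Σσᵢ² = 2.86 + 2.66 + 2.46 + 2.56 + 2.53 + 2.59 = 15.66
Σ_{i<j} σ_ij = 7.74
total variance = 15.66 + 2 × 7.74 = 31.14
α = (k/(k−1))·(1 − Σσᵢ²/total variance) = (6/5)·(1 − 15.66/31.14) = 0.597

Cronbach's α = 0.597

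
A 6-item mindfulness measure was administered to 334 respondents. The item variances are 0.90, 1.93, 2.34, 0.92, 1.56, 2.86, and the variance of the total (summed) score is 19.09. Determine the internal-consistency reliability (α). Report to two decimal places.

Σσ²ᵢ = 0.90 + 1.93 + 2.34 + 0.92 + 1.56 + 2.86 = 10.51
α = (k/(k−1))·(1 − Σσ²ᵢ/σ²_T) = (6/5)·(1 − 10.51/19.09) = 0.54

α = 0.54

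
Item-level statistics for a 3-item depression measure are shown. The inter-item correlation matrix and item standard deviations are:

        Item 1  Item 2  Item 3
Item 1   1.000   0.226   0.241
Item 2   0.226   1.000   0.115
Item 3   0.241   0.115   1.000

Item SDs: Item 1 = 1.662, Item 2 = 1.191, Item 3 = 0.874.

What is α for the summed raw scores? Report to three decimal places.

α = 0.406

Σσ²ᵢ = 1.662² + 1.191² + 0.874² = 4.9446
Covariances σ_ij = r_ij · s_i · s_j:
  σ(Item 1,Item 2) = 0.226 × 1.662 × 1.191 = 0.4474
  σ(Item 1,Item 3) = 0.241 × 1.662 × 0.874 = 0.3501
  σ(Item 2,Item 3) = 0.115 × 1.191 × 0.874 = 0.1197
σ²_T = Σσ²ᵢ + 2·Σσ_ij = 4.9446 + 2 × 0.9172 = 6.7790
α = (3/2)·(1 − 4.9446/6.7790) = 0.406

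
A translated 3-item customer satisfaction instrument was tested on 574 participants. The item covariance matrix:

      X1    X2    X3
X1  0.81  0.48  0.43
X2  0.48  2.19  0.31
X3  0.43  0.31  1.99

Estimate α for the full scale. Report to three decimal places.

Σσᵢ² = 0.81 + 2.19 + 1.99 = 4.99
Sum of the distinct covariances = 1.22
total variance = 4.99 + 2 × 1.22 = 7.43
α = (k/(k−1))·(1 − Σσᵢ²/total variance) = (3/2)·(1 − 4.99/7.43) = 0.493

α = 0.493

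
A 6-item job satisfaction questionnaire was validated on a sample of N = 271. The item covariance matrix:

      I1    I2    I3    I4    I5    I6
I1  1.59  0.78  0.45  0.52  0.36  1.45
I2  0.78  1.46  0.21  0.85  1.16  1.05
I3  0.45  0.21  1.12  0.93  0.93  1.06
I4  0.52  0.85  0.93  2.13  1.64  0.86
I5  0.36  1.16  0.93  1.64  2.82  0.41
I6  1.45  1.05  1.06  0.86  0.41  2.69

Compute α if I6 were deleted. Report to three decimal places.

α = 0.790

Remaining items: I1, I2, I3, I4, I5 (k = 5).
Σσ²ᵢ = 1.59 + 1.46 + 1.12 + 2.13 + 2.82 = 9.12
σ²_T = 9.12 + 2 × 7.83 = 24.78
α (item deleted) = (5/4)·(1 − 9.12/24.78) = 0.790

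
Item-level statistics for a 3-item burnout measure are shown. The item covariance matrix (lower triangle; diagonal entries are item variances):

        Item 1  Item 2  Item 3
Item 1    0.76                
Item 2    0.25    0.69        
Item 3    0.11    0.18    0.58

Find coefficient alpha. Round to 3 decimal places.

ΣVar(i) = 0.76 + 0.69 + 0.58 = 2.03
Σ_{i<j} σ_ij = 0.54
σ²_total = 2.03 + 2 × 0.54 = 3.11
α = (k/(k−1))·(1 − ΣVar(i)/σ²_total) = (3/2)·(1 − 2.03/3.11) = 0.521

α = 0.521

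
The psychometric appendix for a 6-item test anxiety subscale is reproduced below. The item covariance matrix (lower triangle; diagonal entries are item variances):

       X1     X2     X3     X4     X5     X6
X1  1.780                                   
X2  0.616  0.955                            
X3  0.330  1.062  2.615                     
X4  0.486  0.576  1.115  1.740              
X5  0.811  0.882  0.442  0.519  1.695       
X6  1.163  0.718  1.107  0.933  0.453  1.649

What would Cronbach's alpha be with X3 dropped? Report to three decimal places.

Remaining items: X1, X2, X4, X5, X6 (k = 5).
ΣVar(i) = 1.780 + 0.955 + 1.740 + 1.695 + 1.649 = 7.819
σ²_T = 7.819 + 2 × 7.157 = 22.133
α (item deleted) = (5/4)·(1 − 7.819/22.133) = 0.808

Cronbach's alpha = 0.808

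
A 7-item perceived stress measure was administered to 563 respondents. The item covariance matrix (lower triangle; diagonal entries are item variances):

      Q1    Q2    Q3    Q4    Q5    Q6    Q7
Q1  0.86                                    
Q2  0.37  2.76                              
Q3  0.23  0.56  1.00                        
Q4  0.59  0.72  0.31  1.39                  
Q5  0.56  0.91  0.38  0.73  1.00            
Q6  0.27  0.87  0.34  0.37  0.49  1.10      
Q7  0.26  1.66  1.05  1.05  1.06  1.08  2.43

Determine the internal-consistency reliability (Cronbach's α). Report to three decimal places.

Σσ²ᵢ = 0.86 + 2.76 + 1.00 + 1.39 + 1.00 + 1.10 + 2.43 = 10.54
Σ_{i<j} σ_ij = 13.86
total variance = 10.54 + 2 × 13.86 = 38.26
α = (k/(k−1))·(1 − Σσ²ᵢ/total variance) = (7/6)·(1 − 10.54/38.26) = 0.845

Cronbach's α = 0.845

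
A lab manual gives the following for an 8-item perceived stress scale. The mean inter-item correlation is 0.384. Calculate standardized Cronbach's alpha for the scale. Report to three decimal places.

α = 0.833

Standardized α = k·r̄ / (1 + (k−1)·r̄) = 8 × 0.384 / (1 + 7 × 0.384)
  = 3.0720 / 3.6880 = 0.833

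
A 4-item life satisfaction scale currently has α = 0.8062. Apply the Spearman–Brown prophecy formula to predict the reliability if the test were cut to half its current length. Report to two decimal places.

Length factor m = 1/2
α' = m·α / (1 − (1−m)·α)
   = 1/2 × 0.8062 / (1 − (1 − 1/2) × 0.8062)
   = 0.4031 / 0.5969 = 0.68

predicted reliability = 0.68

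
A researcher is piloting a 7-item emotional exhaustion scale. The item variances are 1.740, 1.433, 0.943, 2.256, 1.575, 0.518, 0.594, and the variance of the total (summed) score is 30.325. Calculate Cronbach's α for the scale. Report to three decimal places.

Σσ²ᵢ = 1.740 + 1.433 + 0.943 + 2.256 + 1.575 + 0.518 + 0.594 = 9.059
α = (k/(k−1))·(1 − Σσ²ᵢ/total variance) = (7/6)·(1 − 9.059/30.325) = 0.818

α = 0.818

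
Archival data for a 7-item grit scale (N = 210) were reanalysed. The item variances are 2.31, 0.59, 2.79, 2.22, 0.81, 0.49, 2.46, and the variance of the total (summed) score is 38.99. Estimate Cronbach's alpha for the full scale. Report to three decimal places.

Cronbach's alpha = 0.817

Σσ²ᵢ = 2.31 + 0.59 + 2.79 + 2.22 + 0.81 + 0.49 + 2.46 = 11.67
α = (k/(k−1))·(1 − Σσ²ᵢ/Var(T)) = (7/6)·(1 − 11.67/38.99) = 0.817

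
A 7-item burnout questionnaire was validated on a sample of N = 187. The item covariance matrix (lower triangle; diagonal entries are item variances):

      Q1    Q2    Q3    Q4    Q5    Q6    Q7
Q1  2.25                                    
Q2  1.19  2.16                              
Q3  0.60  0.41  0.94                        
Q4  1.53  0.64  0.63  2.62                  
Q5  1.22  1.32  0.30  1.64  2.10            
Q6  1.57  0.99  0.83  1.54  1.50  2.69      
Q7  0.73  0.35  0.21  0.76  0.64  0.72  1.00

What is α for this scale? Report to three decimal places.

α = 0.860

sum of item variances = 2.25 + 2.16 + 0.94 + 2.62 + 2.10 + 2.69 + 1.00 = 13.76
Sum of the distinct covariances = 19.32
σ²_total = 13.76 + 2 × 19.32 = 52.40
α = (k/(k−1))·(1 − sum of item variances/σ²_total) = (7/6)·(1 − 13.76/52.40) = 0.860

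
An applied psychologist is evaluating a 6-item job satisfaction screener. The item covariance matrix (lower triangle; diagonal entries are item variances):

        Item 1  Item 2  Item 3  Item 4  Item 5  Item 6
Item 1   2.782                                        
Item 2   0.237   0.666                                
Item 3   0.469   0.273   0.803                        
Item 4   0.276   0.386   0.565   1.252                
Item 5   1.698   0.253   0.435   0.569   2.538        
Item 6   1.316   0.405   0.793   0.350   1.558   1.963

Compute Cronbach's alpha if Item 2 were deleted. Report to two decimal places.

Remaining items: Item 1, Item 3, Item 4, Item 5, Item 6 (k = 5).
sum of item variances = 2.782 + 0.803 + 1.252 + 2.538 + 1.963 = 9.338
Var(T) = 9.338 + 2 × 8.029 = 25.396
α (item deleted) = (5/4)·(1 − 9.338/25.396) = 0.79

α = 0.79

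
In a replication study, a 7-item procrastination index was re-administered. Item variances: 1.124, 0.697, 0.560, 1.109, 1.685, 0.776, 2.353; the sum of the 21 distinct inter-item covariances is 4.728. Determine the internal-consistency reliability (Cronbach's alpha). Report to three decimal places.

α = 0.621

ΣVar(i) = 1.124 + 0.697 + 0.560 + 1.109 + 1.685 + 0.776 + 2.353 = 8.304
Sum of distinct covariances = 4.728
Var(T) = ΣVar(i) + 2·Σcov = 8.304 + 2 × 4.728 = 17.760
α = (7/6)·(1 − 8.304/17.760) = 0.621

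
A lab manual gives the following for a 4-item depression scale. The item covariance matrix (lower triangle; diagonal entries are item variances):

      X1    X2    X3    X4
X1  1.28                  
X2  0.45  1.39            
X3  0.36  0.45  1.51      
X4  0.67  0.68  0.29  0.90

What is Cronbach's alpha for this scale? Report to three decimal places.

α = 0.711

ΣVar(i) = 1.28 + 1.39 + 1.51 + 0.90 = 5.08
Sum of the distinct covariances = 2.90
total variance = 5.08 + 2 × 2.90 = 10.88
α = (k/(k−1))·(1 − ΣVar(i)/total variance) = (4/3)·(1 − 5.08/10.88) = 0.711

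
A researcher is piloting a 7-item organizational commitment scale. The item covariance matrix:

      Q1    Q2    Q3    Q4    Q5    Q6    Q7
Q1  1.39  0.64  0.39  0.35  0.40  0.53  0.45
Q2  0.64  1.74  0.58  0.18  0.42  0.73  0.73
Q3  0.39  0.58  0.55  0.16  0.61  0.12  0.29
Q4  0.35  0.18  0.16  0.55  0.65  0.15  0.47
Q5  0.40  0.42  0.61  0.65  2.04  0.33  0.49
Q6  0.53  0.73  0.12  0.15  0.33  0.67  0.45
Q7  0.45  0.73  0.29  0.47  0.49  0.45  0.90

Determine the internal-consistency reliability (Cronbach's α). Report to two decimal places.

Cronbach's α = 0.82

Σσ²ᵢ = 1.39 + 1.74 + 0.55 + 0.55 + 2.04 + 0.67 + 0.90 = 7.84
Sum of off-diagonal covariances = 9.12
σ²_T = 7.84 + 2 × 9.12 = 26.08
α = (k/(k−1))·(1 − Σσ²ᵢ/σ²_T) = (7/6)·(1 − 7.84/26.08) = 0.82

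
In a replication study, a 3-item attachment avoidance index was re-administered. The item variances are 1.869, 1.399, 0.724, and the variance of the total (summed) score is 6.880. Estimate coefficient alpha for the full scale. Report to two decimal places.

coefficient alpha = 0.63

Σσ²ᵢ = 1.869 + 1.399 + 0.724 = 3.992
α = (k/(k−1))·(1 − Σσ²ᵢ/Var(T)) = (3/2)·(1 − 3.992/6.880) = 0.63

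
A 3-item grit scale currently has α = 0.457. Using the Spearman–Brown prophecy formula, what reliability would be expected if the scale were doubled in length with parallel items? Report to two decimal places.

Length factor m = 2
α' = m·α / (1 + (m−1)·α)
   = 2 × 0.457 / (1 + (2 − 1) × 0.457)
   = 0.9140 / 1.4570 = 0.63

predicted reliability = 0.63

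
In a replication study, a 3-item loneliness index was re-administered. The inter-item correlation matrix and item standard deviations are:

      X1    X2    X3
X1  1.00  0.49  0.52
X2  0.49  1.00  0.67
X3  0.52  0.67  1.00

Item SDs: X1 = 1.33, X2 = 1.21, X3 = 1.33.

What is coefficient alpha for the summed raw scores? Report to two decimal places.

α = 0.79

Σσ²ᵢ = 1.33² + 1.21² + 1.33² = 5.0019
Covariances σ_ij = r_ij · s_i · s_j:
  σ(X1,X2) = 0.49 × 1.33 × 1.21 = 0.7886
  σ(X1,X3) = 0.52 × 1.33 × 1.33 = 0.9198
  σ(X2,X3) = 0.67 × 1.21 × 1.33 = 1.0782
σ²_T = Σσ²ᵢ + 2·Σσ_ij = 5.0019 + 2 × 2.7866 = 10.5751
α = (3/2)·(1 − 5.0019/10.5751) = 0.79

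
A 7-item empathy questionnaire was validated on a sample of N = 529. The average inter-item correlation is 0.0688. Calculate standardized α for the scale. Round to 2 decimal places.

Standardized α = k·r̄ / (1 + (k−1)·r̄) = 7 × 0.0688 / (1 + 6 × 0.0688)
  = 0.4816 / 1.4128 = 0.34

standardized α = 0.34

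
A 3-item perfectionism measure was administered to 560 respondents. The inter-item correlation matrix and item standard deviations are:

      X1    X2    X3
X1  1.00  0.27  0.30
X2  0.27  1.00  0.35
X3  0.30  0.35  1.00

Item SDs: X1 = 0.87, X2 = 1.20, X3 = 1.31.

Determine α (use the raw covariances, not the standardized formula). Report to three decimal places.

α = 0.563

Σσ²ᵢ = 0.87² + 1.20² + 1.31² = 3.9130
Covariances σ_ij = r_ij · s_i · s_j:
  σ(X1,X2) = 0.27 × 0.87 × 1.20 = 0.2819
  σ(X1,X3) = 0.30 × 0.87 × 1.31 = 0.3419
  σ(X2,X3) = 0.35 × 1.20 × 1.31 = 0.5502
σ²_T = Σσ²ᵢ + 2·Σσ_ij = 3.9130 + 2 × 1.1740 = 6.2610
α = (3/2)·(1 − 3.9130/6.2610) = 0.563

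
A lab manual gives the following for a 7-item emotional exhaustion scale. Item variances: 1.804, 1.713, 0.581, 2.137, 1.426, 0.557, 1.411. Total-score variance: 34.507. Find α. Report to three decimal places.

Σσᵢ² = 1.804 + 1.713 + 0.581 + 2.137 + 1.426 + 0.557 + 1.411 = 9.629
α = (k/(k−1))·(1 − Σσᵢ²/total variance) = (7/6)·(1 − 9.629/34.507) = 0.841

α = 0.841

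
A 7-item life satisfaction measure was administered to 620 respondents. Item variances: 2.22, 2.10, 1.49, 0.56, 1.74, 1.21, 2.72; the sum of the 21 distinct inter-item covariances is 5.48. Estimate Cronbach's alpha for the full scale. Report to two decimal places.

Cronbach's alpha = 0.56

ΣVar(i) = 2.22 + 2.10 + 1.49 + 0.56 + 1.74 + 1.21 + 2.72 = 12.04
Sum of distinct covariances = 5.48
σ²_total = ΣVar(i) + 2·Σcov = 12.04 + 2 × 5.48 = 23.00
α = (7/6)·(1 − 12.04/23.00) = 0.56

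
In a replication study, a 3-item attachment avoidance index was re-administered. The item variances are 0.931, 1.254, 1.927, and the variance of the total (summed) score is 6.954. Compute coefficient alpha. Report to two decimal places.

coefficient alpha = 0.61

ΣVar(i) = 0.931 + 1.254 + 1.927 = 4.112
α = (k/(k−1))·(1 − ΣVar(i)/σ²_total) = (3/2)·(1 − 4.112/6.954) = 0.61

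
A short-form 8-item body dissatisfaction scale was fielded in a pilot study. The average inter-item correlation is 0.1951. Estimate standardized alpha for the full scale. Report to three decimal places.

standardized alpha = 0.660

Standardized α = k·r̄ / (1 + (k−1)·r̄) = 8 × 0.1951 / (1 + 7 × 0.1951)
  = 1.5608 / 2.3657 = 0.660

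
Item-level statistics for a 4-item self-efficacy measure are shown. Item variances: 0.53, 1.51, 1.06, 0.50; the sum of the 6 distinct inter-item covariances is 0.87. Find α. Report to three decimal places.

α = 0.434

Σσᵢ² = 0.53 + 1.51 + 1.06 + 0.50 = 3.60
Sum of distinct covariances = 0.87
Var(T) = Σσᵢ² + 2·Σcov = 3.60 + 2 × 0.87 = 5.34
α = (4/3)·(1 − 3.60/5.34) = 0.434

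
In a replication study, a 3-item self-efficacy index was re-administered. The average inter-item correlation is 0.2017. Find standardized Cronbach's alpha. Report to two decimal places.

Standardized α = k·r̄ / (1 + (k−1)·r̄) = 3 × 0.2017 / (1 + 2 × 0.2017)
  = 0.6051 / 1.4034 = 0.43

α = 0.43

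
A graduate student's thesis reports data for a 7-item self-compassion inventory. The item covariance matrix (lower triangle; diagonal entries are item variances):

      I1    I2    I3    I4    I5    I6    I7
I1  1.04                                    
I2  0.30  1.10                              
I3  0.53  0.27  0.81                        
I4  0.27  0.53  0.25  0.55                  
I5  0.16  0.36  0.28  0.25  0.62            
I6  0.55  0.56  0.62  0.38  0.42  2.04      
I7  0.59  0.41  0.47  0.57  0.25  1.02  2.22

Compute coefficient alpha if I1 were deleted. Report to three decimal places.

coefficient alpha = 0.773

Remaining items: I2, I3, I4, I5, I6, I7 (k = 6).
sum of item variances = 1.10 + 0.81 + 0.55 + 0.62 + 2.04 + 2.22 = 7.34
total variance = 7.34 + 2 × 6.64 = 20.62
α (item deleted) = (6/5)·(1 − 7.34/20.62) = 0.773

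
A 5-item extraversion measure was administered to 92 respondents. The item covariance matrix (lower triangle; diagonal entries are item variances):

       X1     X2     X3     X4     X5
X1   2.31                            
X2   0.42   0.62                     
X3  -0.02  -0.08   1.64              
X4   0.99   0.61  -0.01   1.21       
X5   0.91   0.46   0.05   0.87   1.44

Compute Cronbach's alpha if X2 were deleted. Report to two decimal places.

Remaining items: X1, X3, X4, X5 (k = 4).
Σσ²ᵢ = 2.31 + 1.64 + 1.21 + 1.44 = 6.60
σ²_total = 6.60 + 2 × 2.79 = 12.18
α (item deleted) = (4/3)·(1 − 6.60/12.18) = 0.61

Cronbach's alpha = 0.61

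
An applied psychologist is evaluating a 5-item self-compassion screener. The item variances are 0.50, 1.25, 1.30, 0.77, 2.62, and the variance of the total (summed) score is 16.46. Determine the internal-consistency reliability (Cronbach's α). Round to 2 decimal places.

ΣVar(i) = 0.50 + 1.25 + 1.30 + 0.77 + 2.62 = 6.44
α = (k/(k−1))·(1 − ΣVar(i)/σ²_T) = (5/4)·(1 − 6.44/16.46) = 0.76

α = 0.76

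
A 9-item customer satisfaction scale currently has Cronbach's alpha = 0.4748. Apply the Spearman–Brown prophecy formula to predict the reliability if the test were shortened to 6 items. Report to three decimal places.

Length factor m = 6/9 = 0.6667
α' = m·α / (1 − (1−m)·α)
   = 6/9 × 0.4748 / (1 − (1 − 6/9) × 0.4748)
   = 0.3165 / 0.8417 = 0.376

predicted reliability = 0.376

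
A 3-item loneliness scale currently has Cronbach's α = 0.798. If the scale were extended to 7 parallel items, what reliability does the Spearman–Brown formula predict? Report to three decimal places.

Length factor m = 7/3 = 2.3333
α' = m·α / (1 + (m−1)·α)
   = 7/3 × 0.798 / (1 + (7/3 − 1) × 0.798)
   = 1.8620 / 2.0640 = 0.902

predicted reliability = 0.902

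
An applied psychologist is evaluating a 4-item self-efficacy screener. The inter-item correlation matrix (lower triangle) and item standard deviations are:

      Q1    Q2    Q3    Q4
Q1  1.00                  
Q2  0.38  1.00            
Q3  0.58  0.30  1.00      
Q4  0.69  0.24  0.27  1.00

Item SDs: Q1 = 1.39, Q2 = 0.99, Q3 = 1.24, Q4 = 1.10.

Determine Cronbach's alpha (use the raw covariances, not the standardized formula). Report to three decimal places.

α = 0.744

Σσ²ᵢ = 1.39² + 0.99² + 1.24² + 1.10² = 5.6598
Covariances σ_ij = r_ij · s_i · s_j:
  σ(Q1,Q2) = 0.38 × 1.39 × 0.99 = 0.5229
  σ(Q1,Q3) = 0.58 × 1.39 × 1.24 = 0.9997
  σ(Q1,Q4) = 0.69 × 1.39 × 1.10 = 1.0550
  σ(Q2,Q3) = 0.30 × 0.99 × 1.24 = 0.3683
  σ(Q2,Q4) = 0.24 × 0.99 × 1.10 = 0.2614
  σ(Q3,Q4) = 0.27 × 1.24 × 1.10 = 0.3683
σ²_T = Σσ²ᵢ + 2·Σσ_ij = 5.6598 + 2 × 3.5756 = 12.8110
α = (4/3)·(1 − 5.6598/12.8110) = 0.744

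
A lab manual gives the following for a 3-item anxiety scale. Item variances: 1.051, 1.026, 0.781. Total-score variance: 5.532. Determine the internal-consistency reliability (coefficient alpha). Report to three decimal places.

Σσᵢ² = 1.051 + 1.026 + 0.781 = 2.858
α = (k/(k−1))·(1 − Σσᵢ²/total variance) = (3/2)·(1 − 2.858/5.532) = 0.725

coefficient alpha = 0.725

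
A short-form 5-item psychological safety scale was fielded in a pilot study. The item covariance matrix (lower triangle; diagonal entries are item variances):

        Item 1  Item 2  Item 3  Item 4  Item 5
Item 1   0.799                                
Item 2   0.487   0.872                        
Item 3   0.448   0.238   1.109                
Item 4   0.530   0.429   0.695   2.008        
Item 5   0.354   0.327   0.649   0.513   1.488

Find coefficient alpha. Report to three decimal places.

ΣVar(i) = 0.799 + 0.872 + 1.109 + 2.008 + 1.488 = 6.276
Σ_{i<j} σ_ij = 4.670
σ²_T = 6.276 + 2 × 4.670 = 15.616
α = (k/(k−1))·(1 − ΣVar(i)/σ²_T) = (5/4)·(1 − 6.276/15.616) = 0.748

α = 0.748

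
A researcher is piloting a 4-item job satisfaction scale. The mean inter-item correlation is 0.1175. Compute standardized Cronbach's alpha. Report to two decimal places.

Standardized α = k·r̄ / (1 + (k−1)·r̄) = 4 × 0.1175 / (1 + 3 × 0.1175)
  = 0.4700 / 1.3525 = 0.35

standardized Cronbach's alpha = 0.35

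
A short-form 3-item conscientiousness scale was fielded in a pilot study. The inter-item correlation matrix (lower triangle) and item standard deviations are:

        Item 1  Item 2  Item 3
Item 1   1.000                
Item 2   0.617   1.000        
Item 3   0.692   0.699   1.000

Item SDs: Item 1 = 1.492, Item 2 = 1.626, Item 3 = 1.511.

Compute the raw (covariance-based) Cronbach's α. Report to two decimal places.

α = 0.86

Σσ²ᵢ = 1.492² + 1.626² + 1.511² = 7.1531
Covariances σ_ij = r_ij · s_i · s_j:
  σ(Item 1,Item 2) = 0.617 × 1.492 × 1.626 = 1.4968
  σ(Item 1,Item 3) = 0.692 × 1.492 × 1.511 = 1.5601
  σ(Item 2,Item 3) = 0.699 × 1.626 × 1.511 = 1.7174
σ²_T = Σσ²ᵢ + 2·Σσ_ij = 7.1531 + 2 × 4.7743 = 16.7017
α = (3/2)·(1 − 7.1531/16.7017) = 0.86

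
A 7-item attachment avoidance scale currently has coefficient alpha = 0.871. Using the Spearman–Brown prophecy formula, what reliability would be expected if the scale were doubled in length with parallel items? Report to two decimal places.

Length factor m = 2
α' = m·α / (1 + (m−1)·α)
   = 2 × 0.871 / (1 + (2 − 1) × 0.871)
   = 1.7420 / 1.8710 = 0.93

predicted reliability = 0.93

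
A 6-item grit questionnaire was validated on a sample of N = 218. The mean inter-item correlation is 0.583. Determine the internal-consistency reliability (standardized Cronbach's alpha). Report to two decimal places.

standardized Cronbach's alpha = 0.89

Standardized α = k·r̄ / (1 + (k−1)·r̄) = 6 × 0.583 / (1 + 5 × 0.583)
  = 3.4980 / 3.9150 = 0.89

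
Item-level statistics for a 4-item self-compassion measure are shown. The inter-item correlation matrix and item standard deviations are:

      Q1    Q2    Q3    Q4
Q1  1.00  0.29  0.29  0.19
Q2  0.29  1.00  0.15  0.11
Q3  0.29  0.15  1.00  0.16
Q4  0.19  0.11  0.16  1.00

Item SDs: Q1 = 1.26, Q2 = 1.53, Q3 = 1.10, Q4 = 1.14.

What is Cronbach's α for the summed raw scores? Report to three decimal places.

Cronbach's α = 0.491

Σσ²ᵢ = 1.26² + 1.53² + 1.10² + 1.14² = 6.4381
Covariances σ_ij = r_ij · s_i · s_j:
  σ(Q1,Q2) = 0.29 × 1.26 × 1.53 = 0.5591
  σ(Q1,Q3) = 0.29 × 1.26 × 1.10 = 0.4019
  σ(Q1,Q4) = 0.19 × 1.26 × 1.14 = 0.2729
  σ(Q2,Q3) = 0.15 × 1.53 × 1.10 = 0.2525
  σ(Q2,Q4) = 0.11 × 1.53 × 1.14 = 0.1919
  σ(Q3,Q4) = 0.16 × 1.10 × 1.14 = 0.2006
σ²_T = Σσ²ᵢ + 2·Σσ_ij = 6.4381 + 2 × 1.8789 = 10.1959
α = (4/3)·(1 − 6.4381/10.1959) = 0.491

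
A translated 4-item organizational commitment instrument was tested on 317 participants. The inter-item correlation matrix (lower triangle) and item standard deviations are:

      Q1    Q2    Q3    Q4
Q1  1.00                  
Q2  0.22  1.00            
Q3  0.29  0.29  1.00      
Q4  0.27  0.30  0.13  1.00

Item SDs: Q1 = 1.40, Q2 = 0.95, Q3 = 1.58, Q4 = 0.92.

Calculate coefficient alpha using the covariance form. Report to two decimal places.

Σσ²ᵢ = 1.40² + 0.95² + 1.58² + 0.92² = 6.2053
Covariances σ_ij = r_ij · s_i · s_j:
  σ(Q1,Q2) = 0.22 × 1.40 × 0.95 = 0.2926
  σ(Q1,Q3) = 0.29 × 1.40 × 1.58 = 0.6415
  σ(Q1,Q4) = 0.27 × 1.40 × 0.92 = 0.3478
  σ(Q2,Q3) = 0.29 × 0.95 × 1.58 = 0.4353
  σ(Q2,Q4) = 0.30 × 0.95 × 0.92 = 0.2622
  σ(Q3,Q4) = 0.13 × 1.58 × 0.92 = 0.1890
σ²_T = Σσ²ᵢ + 2·Σσ_ij = 6.2053 + 2 × 2.1684 = 10.5421
α = (4/3)·(1 − 6.2053/10.5421) = 0.55

α = 0.55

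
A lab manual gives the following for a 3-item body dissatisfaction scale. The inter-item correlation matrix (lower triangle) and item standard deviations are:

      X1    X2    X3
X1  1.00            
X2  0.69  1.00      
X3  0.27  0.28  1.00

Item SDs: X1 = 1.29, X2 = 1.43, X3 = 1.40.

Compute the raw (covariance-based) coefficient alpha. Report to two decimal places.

α = 0.68

Σσ²ᵢ = 1.29² + 1.43² + 1.40² = 5.6690
Covariances σ_ij = r_ij · s_i · s_j:
  σ(X1,X2) = 0.69 × 1.29 × 1.43 = 1.2728
  σ(X1,X3) = 0.27 × 1.29 × 1.40 = 0.4876
  σ(X2,X3) = 0.28 × 1.43 × 1.40 = 0.5606
σ²_T = Σσ²ᵢ + 2·Σσ_ij = 5.6690 + 2 × 2.3210 = 10.3110
α = (3/2)·(1 − 5.6690/10.3110) = 0.68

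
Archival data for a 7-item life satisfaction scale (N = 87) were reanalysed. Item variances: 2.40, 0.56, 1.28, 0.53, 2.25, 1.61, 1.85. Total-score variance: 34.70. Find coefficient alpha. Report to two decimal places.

ΣVar(i) = 2.40 + 0.56 + 1.28 + 0.53 + 2.25 + 1.61 + 1.85 = 10.48
α = (k/(k−1))·(1 − ΣVar(i)/Var(T)) = (7/6)·(1 − 10.48/34.70) = 0.81

coefficient alpha = 0.81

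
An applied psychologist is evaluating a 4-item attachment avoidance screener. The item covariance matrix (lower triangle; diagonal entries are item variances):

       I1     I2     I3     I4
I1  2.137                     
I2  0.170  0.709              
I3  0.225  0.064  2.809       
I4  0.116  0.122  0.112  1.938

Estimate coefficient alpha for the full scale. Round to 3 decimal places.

ΣVar(i) = 2.137 + 0.709 + 2.809 + 1.938 = 7.593
Σ_{i<j} σ_ij = 0.809
Var(T) = 7.593 + 2 × 0.809 = 9.211
α = (k/(k−1))·(1 − ΣVar(i)/Var(T)) = (4/3)·(1 − 7.593/9.211) = 0.234

α = 0.234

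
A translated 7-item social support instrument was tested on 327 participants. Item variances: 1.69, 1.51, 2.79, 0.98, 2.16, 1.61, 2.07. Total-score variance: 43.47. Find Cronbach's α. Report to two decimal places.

α = 0.82

Σσ²ᵢ = 1.69 + 1.51 + 2.79 + 0.98 + 2.16 + 1.61 + 2.07 = 12.81
α = (k/(k−1))·(1 − Σσ²ᵢ/σ²_T) = (7/6)·(1 − 12.81/43.47) = 0.82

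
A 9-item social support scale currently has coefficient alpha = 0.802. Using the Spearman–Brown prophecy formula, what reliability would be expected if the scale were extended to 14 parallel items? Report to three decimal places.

Length factor m = 14/9 = 1.5556
α' = m·α / (1 + (m−1)·α)
   = 14/9 × 0.802 / (1 + (14/9 − 1) × 0.802)
   = 1.2476 / 1.4456 = 0.863

predicted reliability = 0.863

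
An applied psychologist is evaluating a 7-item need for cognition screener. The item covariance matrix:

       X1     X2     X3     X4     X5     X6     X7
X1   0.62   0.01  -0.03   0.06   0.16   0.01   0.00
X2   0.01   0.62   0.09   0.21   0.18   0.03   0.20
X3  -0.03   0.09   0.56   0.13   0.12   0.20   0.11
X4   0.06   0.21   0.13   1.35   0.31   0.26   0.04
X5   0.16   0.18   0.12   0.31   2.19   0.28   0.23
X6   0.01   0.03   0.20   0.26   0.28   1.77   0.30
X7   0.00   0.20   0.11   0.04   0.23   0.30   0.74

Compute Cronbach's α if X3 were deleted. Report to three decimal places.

Remaining items: X1, X2, X4, X5, X6, X7 (k = 6).
ΣVar(i) = 0.62 + 0.62 + 1.35 + 2.19 + 1.77 + 0.74 = 7.29
Var(T) = 7.29 + 2 × 2.28 = 11.85
α (item deleted) = (6/5)·(1 − 7.29/11.85) = 0.462

Cronbach's α = 0.462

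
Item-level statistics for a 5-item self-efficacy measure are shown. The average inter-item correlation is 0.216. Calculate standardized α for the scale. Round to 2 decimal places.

α = 0.58

Standardized α = k·r̄ / (1 + (k−1)·r̄) = 5 × 0.216 / (1 + 4 × 0.216)
  = 1.0800 / 1.8640 = 0.58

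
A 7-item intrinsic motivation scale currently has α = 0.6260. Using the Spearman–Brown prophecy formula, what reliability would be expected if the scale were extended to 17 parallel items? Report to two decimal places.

Length factor m = 17/7 = 2.4286
α' = m·α / (1 + (m−1)·α)
   = 17/7 × 0.6260 / (1 + (17/7 − 1) × 0.6260)
   = 1.5203 / 1.8943 = 0.80

predicted reliability = 0.80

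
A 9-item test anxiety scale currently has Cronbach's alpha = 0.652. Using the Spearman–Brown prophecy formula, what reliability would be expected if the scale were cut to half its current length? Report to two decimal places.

Length factor m = 1/2
α' = m·α / (1 − (1−m)·α)
   = 1/2 × 0.652 / (1 − (1 − 1/2) × 0.652)
   = 0.3260 / 0.6740 = 0.48

predicted reliability = 0.48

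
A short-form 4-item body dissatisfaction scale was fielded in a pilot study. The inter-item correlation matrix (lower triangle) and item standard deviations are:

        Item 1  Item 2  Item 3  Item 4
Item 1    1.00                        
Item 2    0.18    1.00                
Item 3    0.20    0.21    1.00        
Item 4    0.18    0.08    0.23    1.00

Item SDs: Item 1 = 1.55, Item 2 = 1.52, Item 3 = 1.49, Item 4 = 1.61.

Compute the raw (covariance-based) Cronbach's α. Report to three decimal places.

Σσ²ᵢ = 1.55² + 1.52² + 1.49² + 1.61² = 9.5251
Covariances σ_ij = r_ij · s_i · s_j:
  σ(Item 1,Item 2) = 0.18 × 1.55 × 1.52 = 0.4241
  σ(Item 1,Item 3) = 0.20 × 1.55 × 1.49 = 0.4619
  σ(Item 1,Item 4) = 0.18 × 1.55 × 1.61 = 0.4492
  σ(Item 2,Item 3) = 0.21 × 1.52 × 1.49 = 0.4756
  σ(Item 2,Item 4) = 0.08 × 1.52 × 1.61 = 0.1958
  σ(Item 3,Item 4) = 0.23 × 1.49 × 1.61 = 0.5517
σ²_T = Σσ²ᵢ + 2·Σσ_ij = 9.5251 + 2 × 2.5583 = 14.6417
α = (4/3)·(1 − 9.5251/14.6417) = 0.466

α = 0.466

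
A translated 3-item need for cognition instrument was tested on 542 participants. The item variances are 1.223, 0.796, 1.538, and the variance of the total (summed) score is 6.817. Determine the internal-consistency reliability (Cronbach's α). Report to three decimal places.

Σσᵢ² = 1.223 + 0.796 + 1.538 = 3.557
α = (k/(k−1))·(1 − Σσᵢ²/σ²_T) = (3/2)·(1 − 3.557/6.817) = 0.717

Cronbach's α = 0.717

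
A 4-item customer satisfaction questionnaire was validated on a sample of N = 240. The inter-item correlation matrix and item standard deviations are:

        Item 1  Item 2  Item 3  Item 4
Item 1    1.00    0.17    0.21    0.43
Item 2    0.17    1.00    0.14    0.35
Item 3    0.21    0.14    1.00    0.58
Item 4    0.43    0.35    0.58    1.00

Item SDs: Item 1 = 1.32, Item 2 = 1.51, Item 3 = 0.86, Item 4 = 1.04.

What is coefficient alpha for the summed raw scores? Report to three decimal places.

Σσ²ᵢ = 1.32² + 1.51² + 0.86² + 1.04² = 5.8437
Covariances σ_ij = r_ij · s_i · s_j:
  σ(Item 1,Item 2) = 0.17 × 1.32 × 1.51 = 0.3388
  σ(Item 1,Item 3) = 0.21 × 1.32 × 0.86 = 0.2384
  σ(Item 1,Item 4) = 0.43 × 1.32 × 1.04 = 0.5903
  σ(Item 2,Item 3) = 0.14 × 1.51 × 0.86 = 0.1818
  σ(Item 2,Item 4) = 0.35 × 1.51 × 1.04 = 0.5496
  σ(Item 3,Item 4) = 0.58 × 0.86 × 1.04 = 0.5188
σ²_T = Σσ²ᵢ + 2·Σσ_ij = 5.8437 + 2 × 2.4177 = 10.6791
α = (4/3)·(1 − 5.8437/10.6791) = 0.604

coefficient alpha = 0.604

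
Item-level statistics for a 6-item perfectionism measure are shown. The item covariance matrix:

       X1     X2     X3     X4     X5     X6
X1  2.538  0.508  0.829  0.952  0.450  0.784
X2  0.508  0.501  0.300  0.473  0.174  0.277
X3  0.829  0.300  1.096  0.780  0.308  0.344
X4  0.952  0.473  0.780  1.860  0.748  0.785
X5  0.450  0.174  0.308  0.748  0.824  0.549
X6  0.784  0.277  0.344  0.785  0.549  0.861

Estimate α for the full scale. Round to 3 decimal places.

α = 0.819

Σσᵢ² = 2.538 + 0.501 + 1.096 + 1.860 + 0.824 + 0.861 = 7.680
Σ_{i<j} σ_ij = 8.261
σ²_total = 7.680 + 2 × 8.261 = 24.202
α = (k/(k−1))·(1 − Σσᵢ²/σ²_total) = (6/5)·(1 − 7.680/24.202) = 0.819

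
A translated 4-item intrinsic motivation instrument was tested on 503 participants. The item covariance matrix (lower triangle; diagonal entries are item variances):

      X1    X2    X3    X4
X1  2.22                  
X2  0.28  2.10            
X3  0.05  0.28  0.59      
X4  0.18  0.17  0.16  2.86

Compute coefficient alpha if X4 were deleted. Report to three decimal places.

Remaining items: X1, X2, X3 (k = 3).
Σσᵢ² = 2.22 + 2.10 + 0.59 = 4.91
total variance = 4.91 + 2 × 0.61 = 6.13
α (item deleted) = (3/2)·(1 − 4.91/6.13) = 0.299

α = 0.299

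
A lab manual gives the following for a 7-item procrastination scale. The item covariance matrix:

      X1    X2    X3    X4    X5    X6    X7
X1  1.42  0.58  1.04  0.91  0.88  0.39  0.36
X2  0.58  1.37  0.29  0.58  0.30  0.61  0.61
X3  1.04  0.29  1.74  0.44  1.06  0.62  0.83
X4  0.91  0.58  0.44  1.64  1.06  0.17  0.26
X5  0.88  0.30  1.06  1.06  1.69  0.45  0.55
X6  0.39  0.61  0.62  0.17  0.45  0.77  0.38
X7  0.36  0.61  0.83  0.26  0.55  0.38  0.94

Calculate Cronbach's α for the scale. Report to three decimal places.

Cronbach's α = 0.841

ΣVar(i) = 1.42 + 1.37 + 1.74 + 1.64 + 1.69 + 0.77 + 0.94 = 9.57
Sum of off-diagonal covariances = 12.37
σ²_T = 9.57 + 2 × 12.37 = 34.31
α = (k/(k−1))·(1 − ΣVar(i)/σ²_T) = (7/6)·(1 − 9.57/34.31) = 0.841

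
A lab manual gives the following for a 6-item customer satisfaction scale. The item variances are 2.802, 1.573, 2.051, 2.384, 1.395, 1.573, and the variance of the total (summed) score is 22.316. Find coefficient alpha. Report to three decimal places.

α = 0.567

Σσᵢ² = 2.802 + 1.573 + 2.051 + 2.384 + 1.395 + 1.573 = 11.778
α = (k/(k−1))·(1 − Σσᵢ²/Var(T)) = (6/5)·(1 − 11.778/22.316) = 0.567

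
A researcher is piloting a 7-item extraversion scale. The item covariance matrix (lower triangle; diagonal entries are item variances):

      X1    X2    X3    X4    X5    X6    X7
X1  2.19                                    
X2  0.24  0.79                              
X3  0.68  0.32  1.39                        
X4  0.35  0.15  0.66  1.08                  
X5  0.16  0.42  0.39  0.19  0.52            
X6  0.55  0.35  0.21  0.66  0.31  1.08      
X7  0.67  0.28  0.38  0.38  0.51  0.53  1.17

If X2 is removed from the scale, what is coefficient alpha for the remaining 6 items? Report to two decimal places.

α = 0.77

Remaining items: X1, X3, X4, X5, X6, X7 (k = 6).
Σσᵢ² = 2.19 + 1.39 + 1.08 + 0.52 + 1.08 + 1.17 = 7.43
Var(T) = 7.43 + 2 × 6.63 = 20.69
α (item deleted) = (6/5)·(1 − 7.43/20.69) = 0.77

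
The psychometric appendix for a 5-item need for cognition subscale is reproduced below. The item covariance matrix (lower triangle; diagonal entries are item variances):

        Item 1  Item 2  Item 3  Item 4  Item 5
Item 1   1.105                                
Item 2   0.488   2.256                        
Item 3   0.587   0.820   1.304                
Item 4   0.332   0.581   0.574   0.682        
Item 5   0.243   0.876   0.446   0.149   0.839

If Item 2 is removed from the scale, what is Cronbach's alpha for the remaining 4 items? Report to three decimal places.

α = 0.723

Remaining items: Item 1, Item 3, Item 4, Item 5 (k = 4).
ΣVar(i) = 1.105 + 1.304 + 0.682 + 0.839 = 3.930
Var(T) = 3.930 + 2 × 2.331 = 8.592
α (item deleted) = (4/3)·(1 − 3.930/8.592) = 0.723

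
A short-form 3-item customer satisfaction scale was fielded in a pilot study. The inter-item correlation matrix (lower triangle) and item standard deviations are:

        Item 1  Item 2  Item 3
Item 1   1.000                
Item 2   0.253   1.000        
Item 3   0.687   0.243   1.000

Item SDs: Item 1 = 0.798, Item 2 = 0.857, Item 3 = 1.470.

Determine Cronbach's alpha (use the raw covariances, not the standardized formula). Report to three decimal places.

Cronbach's alpha = 0.632

Σσ²ᵢ = 0.798² + 0.857² + 1.470² = 3.5322
Covariances σ_ij = r_ij · s_i · s_j:
  σ(Item 1,Item 2) = 0.253 × 0.798 × 0.857 = 0.1730
  σ(Item 1,Item 3) = 0.687 × 0.798 × 1.470 = 0.8059
  σ(Item 2,Item 3) = 0.243 × 0.857 × 1.470 = 0.3061
σ²_T = Σσ²ᵢ + 2·Σσ_ij = 3.5322 + 2 × 1.2850 = 6.1022
α = (3/2)·(1 − 3.5322/6.1022) = 0.632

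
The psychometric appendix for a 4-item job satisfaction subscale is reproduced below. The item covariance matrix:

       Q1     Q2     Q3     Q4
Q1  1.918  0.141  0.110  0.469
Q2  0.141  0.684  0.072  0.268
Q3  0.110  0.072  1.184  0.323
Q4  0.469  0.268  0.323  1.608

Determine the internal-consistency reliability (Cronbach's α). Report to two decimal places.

Σσᵢ² = 1.918 + 0.684 + 1.184 + 1.608 = 5.394
Σ_{i<j} σ_ij = 1.383
σ²_total = 5.394 + 2 × 1.383 = 8.160
α = (k/(k−1))·(1 − Σσᵢ²/σ²_total) = (4/3)·(1 − 5.394/8.160) = 0.45

Cronbach's α = 0.45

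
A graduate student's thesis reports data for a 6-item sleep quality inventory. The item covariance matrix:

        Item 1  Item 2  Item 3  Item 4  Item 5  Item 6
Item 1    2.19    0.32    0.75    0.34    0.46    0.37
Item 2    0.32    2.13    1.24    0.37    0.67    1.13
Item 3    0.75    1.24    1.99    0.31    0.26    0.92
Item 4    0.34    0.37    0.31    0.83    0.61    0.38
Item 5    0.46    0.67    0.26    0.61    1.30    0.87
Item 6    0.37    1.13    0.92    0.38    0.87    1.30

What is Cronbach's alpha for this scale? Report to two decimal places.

ΣVar(i) = 2.19 + 2.13 + 1.99 + 0.83 + 1.30 + 1.30 = 9.74
Sum of the distinct covariances = 9.00
σ²_T = 9.74 + 2 × 9.00 = 27.74
α = (k/(k−1))·(1 − ΣVar(i)/σ²_T) = (6/5)·(1 − 9.74/27.74) = 0.78

α = 0.78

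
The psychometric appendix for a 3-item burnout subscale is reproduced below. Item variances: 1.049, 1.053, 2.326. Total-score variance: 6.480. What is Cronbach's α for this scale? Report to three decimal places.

Cronbach's α = 0.475

Σσ²ᵢ = 1.049 + 1.053 + 2.326 = 4.428
α = (k/(k−1))·(1 − Σσ²ᵢ/σ²_T) = (3/2)·(1 − 4.428/6.480) = 0.475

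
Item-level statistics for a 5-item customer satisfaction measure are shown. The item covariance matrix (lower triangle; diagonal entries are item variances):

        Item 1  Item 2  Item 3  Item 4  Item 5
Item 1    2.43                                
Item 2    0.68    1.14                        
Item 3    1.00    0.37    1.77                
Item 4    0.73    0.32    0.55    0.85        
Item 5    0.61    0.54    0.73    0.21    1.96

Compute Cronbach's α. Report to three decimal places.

sum of item variances = 2.43 + 1.14 + 1.77 + 0.85 + 1.96 = 8.15
Sum of off-diagonal covariances = 5.74
σ²_T = 8.15 + 2 × 5.74 = 19.63
α = (k/(k−1))·(1 − sum of item variances/σ²_T) = (5/4)·(1 − 8.15/19.63) = 0.731

α = 0.731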